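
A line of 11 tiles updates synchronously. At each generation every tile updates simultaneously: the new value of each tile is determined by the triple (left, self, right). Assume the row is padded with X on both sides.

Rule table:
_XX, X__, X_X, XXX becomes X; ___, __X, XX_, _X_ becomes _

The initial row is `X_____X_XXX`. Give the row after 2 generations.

generation 1: _X_____XXXX
generation 2: X_X____XXXX

X_X____XXXX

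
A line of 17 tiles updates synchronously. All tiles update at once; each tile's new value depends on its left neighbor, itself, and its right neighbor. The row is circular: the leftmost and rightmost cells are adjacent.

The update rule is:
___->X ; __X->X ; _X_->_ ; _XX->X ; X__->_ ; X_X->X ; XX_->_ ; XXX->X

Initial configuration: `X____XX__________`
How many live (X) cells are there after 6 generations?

13

generation 1: __XXXX__XXXXXXXXX
generation 2: _XXXX__XXXXXXXXX_
generation 3: XXXX__XXXXXXXXX__
generation 4: XXX__XXXXXXXXX__X
generation 5: XX__XXXXXXXXX__XX
generation 6: X__XXXXXXXXX__XXX
count of X: 13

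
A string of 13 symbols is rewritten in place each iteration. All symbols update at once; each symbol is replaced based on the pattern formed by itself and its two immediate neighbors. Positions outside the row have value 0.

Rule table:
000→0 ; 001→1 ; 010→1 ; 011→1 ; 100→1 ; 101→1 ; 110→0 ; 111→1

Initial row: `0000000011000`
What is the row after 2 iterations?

0000000110100
0000001101110

0000001101110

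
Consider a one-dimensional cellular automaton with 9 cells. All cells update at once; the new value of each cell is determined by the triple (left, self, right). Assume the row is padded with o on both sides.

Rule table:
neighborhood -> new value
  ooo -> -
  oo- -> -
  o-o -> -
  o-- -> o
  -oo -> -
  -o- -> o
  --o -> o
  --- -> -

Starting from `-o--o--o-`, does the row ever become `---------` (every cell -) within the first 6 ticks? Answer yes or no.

yes

tick 1: -ooooooo-
tick 2: ---------
all cells are - at tick 2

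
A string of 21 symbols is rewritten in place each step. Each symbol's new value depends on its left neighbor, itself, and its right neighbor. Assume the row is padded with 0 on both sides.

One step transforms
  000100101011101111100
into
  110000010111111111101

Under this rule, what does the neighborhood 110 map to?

1

At position 12 the neighborhood is 110; the next row has 1 there.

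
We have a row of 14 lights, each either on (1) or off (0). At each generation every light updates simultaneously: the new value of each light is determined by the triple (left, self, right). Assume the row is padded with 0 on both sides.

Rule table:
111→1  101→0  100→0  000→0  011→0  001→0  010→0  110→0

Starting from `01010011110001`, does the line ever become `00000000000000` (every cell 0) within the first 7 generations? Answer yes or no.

yes

00000001100000
00000000000000
all cells are 0 at generation 2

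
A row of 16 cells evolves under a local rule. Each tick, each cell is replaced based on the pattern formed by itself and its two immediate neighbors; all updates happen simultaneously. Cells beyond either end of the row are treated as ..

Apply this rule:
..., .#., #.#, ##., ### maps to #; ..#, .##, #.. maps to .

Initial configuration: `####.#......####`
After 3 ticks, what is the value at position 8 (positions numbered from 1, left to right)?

.#####.####..###
..#####.###...##
#..#####.##.#..#
position 8 holds #

#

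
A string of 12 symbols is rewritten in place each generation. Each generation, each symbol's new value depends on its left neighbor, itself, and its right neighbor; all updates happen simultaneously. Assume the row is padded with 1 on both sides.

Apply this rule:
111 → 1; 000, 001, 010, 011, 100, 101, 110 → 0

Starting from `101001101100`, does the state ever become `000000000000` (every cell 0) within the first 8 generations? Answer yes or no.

yes

000000000000
all cells are 0 at generation 1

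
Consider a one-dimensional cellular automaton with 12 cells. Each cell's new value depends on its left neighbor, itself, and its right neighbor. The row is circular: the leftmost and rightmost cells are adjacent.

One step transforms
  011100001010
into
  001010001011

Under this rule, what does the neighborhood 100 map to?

1

At position 4 the neighborhood is 100; the next row has 1 there.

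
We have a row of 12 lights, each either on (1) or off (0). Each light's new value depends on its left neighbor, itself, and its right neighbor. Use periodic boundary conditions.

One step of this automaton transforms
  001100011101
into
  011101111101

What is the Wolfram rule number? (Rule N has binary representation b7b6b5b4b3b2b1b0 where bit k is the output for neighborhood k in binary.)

207

position 8: 111 → 1  (bit 7 = 1)
position 3: 110 → 1  (bit 6 = 1)
position 10: 101 → 0  (bit 5 = 0)
position 0: 100 → 0  (bit 4 = 0)
position 2: 011 → 1  (bit 3 = 1)
position 11: 010 → 1  (bit 2 = 1)
position 1: 001 → 1  (bit 1 = 1)
position 5: 000 → 1  (bit 0 = 1)
bits b7..b0 = 11001111 = 207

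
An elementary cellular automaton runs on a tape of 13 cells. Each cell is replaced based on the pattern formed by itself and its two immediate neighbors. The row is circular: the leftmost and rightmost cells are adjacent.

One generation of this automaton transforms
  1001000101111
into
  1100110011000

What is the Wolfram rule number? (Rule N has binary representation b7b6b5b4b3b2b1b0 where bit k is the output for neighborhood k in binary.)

121

position 10: 111 → 0  (bit 7 = 0)
position 0: 110 → 1  (bit 6 = 1)
position 8: 101 → 1  (bit 5 = 1)
position 1: 100 → 1  (bit 4 = 1)
position 9: 011 → 1  (bit 3 = 1)
position 3: 010 → 0  (bit 2 = 0)
position 2: 001 → 0  (bit 1 = 0)
position 5: 000 → 1  (bit 0 = 1)
bits b7..b0 = 01111001 = 121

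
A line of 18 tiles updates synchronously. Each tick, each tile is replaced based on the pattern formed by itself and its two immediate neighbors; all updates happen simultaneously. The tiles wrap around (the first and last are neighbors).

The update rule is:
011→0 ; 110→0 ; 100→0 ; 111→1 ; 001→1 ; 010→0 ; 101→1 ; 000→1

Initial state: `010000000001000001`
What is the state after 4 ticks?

100111111110011110
001011111100101101
010101111001010010
101010110010100100

101010110010100100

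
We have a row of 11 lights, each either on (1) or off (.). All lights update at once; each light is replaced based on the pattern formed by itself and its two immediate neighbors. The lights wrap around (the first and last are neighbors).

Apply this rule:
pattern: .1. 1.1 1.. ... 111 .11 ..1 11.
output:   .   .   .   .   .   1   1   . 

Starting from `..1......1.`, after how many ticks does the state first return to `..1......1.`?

tick 1: .1......1..
tick 2: 1......1...
tick 3: ......1...1
tick 4: .....1...1.
tick 5: ....1...1..
tick 6: ...1...1...
tick 7: ..1...1....
tick 8: .1...1.....
tick 9: 1...1......
tick 10: ...1......1
tick 11: ..1......1.

11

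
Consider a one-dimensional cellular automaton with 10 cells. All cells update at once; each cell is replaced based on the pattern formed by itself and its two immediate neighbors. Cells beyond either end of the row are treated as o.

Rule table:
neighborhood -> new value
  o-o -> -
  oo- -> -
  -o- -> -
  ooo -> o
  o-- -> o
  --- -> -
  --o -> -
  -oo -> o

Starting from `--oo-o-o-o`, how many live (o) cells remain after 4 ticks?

o-o------o
---o-----o
o---o----o
-o---o---o
count of o: 3

3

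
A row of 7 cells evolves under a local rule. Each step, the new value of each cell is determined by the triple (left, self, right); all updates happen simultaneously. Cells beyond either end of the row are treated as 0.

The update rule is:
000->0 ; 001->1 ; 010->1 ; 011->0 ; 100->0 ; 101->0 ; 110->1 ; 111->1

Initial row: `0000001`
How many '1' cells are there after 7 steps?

4

0000011
0000101
0001101
0010101
0110101
1010101
1010101
count of 1: 4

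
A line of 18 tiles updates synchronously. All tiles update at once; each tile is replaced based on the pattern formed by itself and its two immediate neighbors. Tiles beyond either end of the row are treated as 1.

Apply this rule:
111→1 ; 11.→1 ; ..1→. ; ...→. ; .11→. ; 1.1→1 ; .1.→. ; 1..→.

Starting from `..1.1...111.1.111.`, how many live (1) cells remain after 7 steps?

step 1: ...1.....111.1.111
step 2: ..........111.1.11
step 3: ...........111.1.1
step 4: ............111.1.
step 5: .............111.1
step 6: ..............111.
step 7: ...............111
count of 1: 3

3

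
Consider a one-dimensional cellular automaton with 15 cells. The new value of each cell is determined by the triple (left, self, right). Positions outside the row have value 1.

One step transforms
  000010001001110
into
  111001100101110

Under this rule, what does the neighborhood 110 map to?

At position 13 the neighborhood is 110; the next row has 1 there.

1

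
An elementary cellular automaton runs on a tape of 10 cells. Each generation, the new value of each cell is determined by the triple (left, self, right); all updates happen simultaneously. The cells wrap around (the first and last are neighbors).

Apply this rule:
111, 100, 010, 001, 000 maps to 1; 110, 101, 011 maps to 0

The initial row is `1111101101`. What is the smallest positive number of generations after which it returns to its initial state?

4

generation 1: 1111000000
generation 2: 0110111111
generation 3: 0000011110
generation 4: 1111101101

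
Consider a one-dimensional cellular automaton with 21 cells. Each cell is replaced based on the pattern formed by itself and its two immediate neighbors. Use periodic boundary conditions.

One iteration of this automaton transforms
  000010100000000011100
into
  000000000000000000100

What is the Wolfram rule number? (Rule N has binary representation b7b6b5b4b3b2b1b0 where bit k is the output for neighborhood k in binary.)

position 17: 111 → 0  (bit 7 = 0)
position 18: 110 → 1  (bit 6 = 1)
position 5: 101 → 0  (bit 5 = 0)
position 7: 100 → 0  (bit 4 = 0)
position 16: 011 → 0  (bit 3 = 0)
position 4: 010 → 0  (bit 2 = 0)
position 3: 001 → 0  (bit 1 = 0)
position 0: 000 → 0  (bit 0 = 0)
bits b7..b0 = 01000000 = 64

64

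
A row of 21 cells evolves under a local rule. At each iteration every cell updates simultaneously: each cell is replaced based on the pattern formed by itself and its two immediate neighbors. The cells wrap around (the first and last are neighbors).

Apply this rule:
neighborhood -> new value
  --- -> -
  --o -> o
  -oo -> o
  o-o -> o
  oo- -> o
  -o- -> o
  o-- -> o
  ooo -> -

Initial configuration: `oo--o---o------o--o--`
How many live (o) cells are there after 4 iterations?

oooooo-ooo----ooooooo
-----ooo-oo--oo------
----oo-ooooooooo-----
---ooooo-------oo----
count of o: 7

7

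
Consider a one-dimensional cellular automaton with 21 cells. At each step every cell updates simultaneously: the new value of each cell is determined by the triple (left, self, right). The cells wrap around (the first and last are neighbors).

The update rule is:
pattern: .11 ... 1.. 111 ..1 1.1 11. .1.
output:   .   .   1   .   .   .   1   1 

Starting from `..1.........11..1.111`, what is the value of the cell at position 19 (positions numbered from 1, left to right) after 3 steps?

step 1: 1.11.........11.1...1
step 2: 1..11.........1.11...
step 3: 11..11........1..11..
position 19 holds 1

1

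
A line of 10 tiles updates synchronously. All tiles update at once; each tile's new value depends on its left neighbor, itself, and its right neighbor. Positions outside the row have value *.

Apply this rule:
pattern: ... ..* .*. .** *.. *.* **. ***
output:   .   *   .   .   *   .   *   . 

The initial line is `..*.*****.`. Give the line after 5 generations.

.*...**..*

**......*.
.**....*..
..**..*.**
**.***....
.*...**..*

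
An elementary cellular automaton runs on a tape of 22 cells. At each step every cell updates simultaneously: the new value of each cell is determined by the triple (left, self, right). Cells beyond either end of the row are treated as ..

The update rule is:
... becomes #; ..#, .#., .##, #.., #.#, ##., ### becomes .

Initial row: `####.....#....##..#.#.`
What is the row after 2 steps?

####.....#....########

.....###...##.........
####.....#....########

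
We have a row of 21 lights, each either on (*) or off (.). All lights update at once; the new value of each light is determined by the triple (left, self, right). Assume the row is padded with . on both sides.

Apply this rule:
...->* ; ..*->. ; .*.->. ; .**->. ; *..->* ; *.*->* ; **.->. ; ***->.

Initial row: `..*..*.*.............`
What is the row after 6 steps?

step 1: *..*..*.*************
step 2: .*..*..*.............
step 3: ..*..*..*************
step 4: *..*..*..............
step 5: .*..*..**************
step 6: ..*..*...............

..*..*...............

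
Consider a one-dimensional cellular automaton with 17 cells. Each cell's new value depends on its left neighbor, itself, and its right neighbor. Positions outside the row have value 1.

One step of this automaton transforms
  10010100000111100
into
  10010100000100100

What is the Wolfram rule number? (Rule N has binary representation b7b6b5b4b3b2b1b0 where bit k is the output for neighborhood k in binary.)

position 12: 111 → 0  (bit 7 = 0)
position 0: 110 → 1  (bit 6 = 1)
position 4: 101 → 0  (bit 5 = 0)
position 1: 100 → 0  (bit 4 = 0)
position 11: 011 → 1  (bit 3 = 1)
position 3: 010 → 1  (bit 2 = 1)
position 2: 001 → 0  (bit 1 = 0)
position 7: 000 → 0  (bit 0 = 0)
bits b7..b0 = 01001100 = 76

76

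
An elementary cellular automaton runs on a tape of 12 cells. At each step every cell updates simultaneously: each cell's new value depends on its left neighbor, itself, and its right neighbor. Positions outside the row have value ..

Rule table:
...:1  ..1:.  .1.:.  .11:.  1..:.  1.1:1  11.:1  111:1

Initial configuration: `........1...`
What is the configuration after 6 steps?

111..11111.1

1111111...11
.111111.1..1
..111111....
1..11111.111
....11111.11
111..11111.1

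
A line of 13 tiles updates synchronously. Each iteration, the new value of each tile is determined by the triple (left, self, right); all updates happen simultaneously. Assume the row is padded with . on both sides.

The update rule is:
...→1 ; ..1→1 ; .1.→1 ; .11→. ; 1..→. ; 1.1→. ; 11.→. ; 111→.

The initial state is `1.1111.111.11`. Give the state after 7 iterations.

1............

1............
1.11111111111
1............  (repeats iteration 1; period 2)
iteration 7: 1............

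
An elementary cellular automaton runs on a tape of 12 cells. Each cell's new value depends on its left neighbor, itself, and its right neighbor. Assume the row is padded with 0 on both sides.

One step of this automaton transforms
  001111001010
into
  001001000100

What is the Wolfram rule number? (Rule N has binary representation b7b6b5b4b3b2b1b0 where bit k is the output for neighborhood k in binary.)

104

position 3: 111 → 0  (bit 7 = 0)
position 5: 110 → 1  (bit 6 = 1)
position 9: 101 → 1  (bit 5 = 1)
position 6: 100 → 0  (bit 4 = 0)
position 2: 011 → 1  (bit 3 = 1)
position 8: 010 → 0  (bit 2 = 0)
position 1: 001 → 0  (bit 1 = 0)
position 0: 000 → 0  (bit 0 = 0)
bits b7..b0 = 01101000 = 104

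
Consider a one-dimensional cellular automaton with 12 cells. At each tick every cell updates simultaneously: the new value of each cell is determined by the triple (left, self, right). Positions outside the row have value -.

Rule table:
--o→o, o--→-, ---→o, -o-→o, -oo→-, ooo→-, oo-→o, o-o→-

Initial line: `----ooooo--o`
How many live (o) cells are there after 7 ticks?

oooo----o-oo
---o-oooo--o
oooo----o-oo  (repeats tick 1; period 2)
tick 7: oooo----o-oo
count of o: 7

7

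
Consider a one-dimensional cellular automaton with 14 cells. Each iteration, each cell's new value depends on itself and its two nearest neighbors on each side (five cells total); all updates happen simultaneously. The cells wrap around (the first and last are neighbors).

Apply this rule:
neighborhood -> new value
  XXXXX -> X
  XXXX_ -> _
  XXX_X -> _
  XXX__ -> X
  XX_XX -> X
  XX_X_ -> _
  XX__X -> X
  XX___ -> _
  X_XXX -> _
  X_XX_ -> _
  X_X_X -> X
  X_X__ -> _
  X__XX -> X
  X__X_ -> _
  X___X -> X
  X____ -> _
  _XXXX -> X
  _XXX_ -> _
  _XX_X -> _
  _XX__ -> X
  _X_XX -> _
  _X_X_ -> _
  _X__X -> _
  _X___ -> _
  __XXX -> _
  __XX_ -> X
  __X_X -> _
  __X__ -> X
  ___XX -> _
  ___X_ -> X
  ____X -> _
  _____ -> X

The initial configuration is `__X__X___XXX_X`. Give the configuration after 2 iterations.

__X__X_X______
_XX_______XXXX

_XX_______XXXX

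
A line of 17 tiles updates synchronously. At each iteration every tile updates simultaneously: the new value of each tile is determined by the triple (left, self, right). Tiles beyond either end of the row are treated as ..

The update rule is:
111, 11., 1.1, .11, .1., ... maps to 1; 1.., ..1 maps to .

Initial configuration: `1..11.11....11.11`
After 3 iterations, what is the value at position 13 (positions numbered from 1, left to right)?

1

1..11111.11.11111
1..11111111111111
1..11111111111111
position 13 holds 1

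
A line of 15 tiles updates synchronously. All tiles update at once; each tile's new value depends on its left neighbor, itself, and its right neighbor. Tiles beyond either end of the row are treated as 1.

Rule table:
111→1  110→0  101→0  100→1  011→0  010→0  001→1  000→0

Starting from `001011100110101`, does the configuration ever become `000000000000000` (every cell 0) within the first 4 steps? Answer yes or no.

no

110001011000000
101010000100001
000001001010010
100010110001100
step 4 is 100010110001100, still not uniform 0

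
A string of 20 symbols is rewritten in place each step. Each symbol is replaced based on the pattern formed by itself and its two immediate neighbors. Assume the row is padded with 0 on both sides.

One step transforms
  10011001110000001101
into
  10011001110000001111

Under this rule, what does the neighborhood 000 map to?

0

At position 11 the neighborhood is 000; the next row has 0 there.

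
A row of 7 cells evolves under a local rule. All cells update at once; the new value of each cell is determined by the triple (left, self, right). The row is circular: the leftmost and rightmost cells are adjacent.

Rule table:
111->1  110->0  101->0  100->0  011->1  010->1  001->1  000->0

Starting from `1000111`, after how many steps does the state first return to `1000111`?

0001111
0011110
0111100
1111000
1110001
1100011
1000111

7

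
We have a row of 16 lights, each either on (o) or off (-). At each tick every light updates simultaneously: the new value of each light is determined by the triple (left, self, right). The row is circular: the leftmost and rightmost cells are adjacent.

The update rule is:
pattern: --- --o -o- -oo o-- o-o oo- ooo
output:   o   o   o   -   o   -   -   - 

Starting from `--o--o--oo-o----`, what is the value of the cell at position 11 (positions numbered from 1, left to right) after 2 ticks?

oooooooo---ooooo
--------ooo-----
position 11 holds o

o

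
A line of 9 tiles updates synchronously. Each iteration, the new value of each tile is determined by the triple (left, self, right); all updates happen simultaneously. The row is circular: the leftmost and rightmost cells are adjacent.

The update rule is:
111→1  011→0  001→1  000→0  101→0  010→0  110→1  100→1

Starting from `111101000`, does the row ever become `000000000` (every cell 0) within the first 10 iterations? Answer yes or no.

011100101
001111000
010111100
100011110
010101110
100000111
110001011
111010001
111001010
011110000
iteration 10 is 011110000, still not uniform 0

no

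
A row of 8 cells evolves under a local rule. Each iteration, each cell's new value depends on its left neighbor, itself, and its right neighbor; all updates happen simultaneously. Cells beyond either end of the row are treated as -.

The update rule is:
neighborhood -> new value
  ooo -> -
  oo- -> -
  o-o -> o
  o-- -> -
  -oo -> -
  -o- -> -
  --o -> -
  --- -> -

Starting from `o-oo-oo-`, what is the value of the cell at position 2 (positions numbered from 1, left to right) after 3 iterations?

-

iteration 1: -o--o---
iteration 2: --------
iteration 3: --------
position 2 holds -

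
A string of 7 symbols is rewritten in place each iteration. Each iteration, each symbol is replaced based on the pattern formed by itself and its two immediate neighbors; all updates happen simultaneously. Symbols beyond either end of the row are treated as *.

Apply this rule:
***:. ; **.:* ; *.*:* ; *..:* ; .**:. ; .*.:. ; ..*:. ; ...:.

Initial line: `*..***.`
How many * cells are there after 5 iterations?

4

**...**
.**....
*.**...
**.**..
.**.**.
count of *: 4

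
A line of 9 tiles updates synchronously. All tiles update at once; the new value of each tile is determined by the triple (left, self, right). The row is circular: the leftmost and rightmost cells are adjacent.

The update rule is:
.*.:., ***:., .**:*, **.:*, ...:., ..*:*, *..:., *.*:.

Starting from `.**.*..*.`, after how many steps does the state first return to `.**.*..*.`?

step 1: ***...*..
step 2: *.*..*..*
step 3: *...*..**
step 4: *..*..**.
step 5: ..*..***.
step 6: .*..**.*.
step 7: *..***...
step 8: ..**.*..*
step 9: .***...*.
step 10: **.*..*..
step 11: **...*..*
step 12: .*..*..**
step 13: ...*..***
step 14: ..*..**.*
step 15: .*..***..
step 16: *..**.*..
step 17: ..***...*
step 18: .**.*..*.

18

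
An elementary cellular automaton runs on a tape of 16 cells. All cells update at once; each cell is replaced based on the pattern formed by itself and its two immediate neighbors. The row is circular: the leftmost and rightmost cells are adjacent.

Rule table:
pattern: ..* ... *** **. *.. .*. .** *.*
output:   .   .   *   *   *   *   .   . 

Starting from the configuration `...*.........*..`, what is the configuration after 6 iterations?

iteration 1: ...**........**.
iteration 2: ....**........**
iteration 3: *....**........*
iteration 4: **....**........
iteration 5: .**....**.......
iteration 6: ..**....**......

..**....**......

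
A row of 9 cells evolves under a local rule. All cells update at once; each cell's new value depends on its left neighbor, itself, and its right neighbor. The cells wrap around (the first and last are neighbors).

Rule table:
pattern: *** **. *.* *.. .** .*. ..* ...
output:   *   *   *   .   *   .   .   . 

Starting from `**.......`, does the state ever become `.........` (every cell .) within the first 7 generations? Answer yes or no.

**.......  (fixed point — unchanged through generation 7)
generation 7 is **......., still not uniform .

no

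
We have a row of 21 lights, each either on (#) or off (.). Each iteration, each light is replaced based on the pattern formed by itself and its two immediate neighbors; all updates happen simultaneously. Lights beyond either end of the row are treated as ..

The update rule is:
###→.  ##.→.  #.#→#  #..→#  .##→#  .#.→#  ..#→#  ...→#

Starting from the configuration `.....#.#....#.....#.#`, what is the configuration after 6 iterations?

iteration 1: #####################
iteration 2: #....................
iteration 3: #####################  (repeats iteration 1; period 2)
iteration 6: #....................

#....................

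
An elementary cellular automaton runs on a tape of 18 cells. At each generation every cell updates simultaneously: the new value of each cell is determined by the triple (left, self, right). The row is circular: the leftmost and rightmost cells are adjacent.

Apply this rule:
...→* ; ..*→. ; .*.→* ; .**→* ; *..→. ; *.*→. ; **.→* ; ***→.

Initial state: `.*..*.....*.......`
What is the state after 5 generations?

generation 1: .*..*.***.*.******
generation 2: .*..*.*.*.*.*....*
generation 3: .*..*.*.*.*.*.**.*
generation 4: .*..*.*.*.*.*.**.*  (fixed point — unchanged through generation 5)

.*..*.*.*.*.*.**.*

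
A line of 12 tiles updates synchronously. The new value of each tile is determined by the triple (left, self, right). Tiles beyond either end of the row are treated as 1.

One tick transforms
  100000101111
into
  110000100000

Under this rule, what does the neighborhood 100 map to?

1

At position 1 the neighborhood is 100; the next row has 1 there.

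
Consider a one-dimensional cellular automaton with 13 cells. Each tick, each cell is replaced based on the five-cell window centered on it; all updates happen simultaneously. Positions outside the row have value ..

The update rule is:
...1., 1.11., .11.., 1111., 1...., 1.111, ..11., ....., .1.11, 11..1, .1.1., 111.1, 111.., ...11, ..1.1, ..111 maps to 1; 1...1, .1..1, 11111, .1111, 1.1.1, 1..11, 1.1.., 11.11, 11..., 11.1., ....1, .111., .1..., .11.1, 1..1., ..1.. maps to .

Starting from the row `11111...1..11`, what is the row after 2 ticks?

...111....111

tick 1: 1..11..1...11
tick 2: ...111....111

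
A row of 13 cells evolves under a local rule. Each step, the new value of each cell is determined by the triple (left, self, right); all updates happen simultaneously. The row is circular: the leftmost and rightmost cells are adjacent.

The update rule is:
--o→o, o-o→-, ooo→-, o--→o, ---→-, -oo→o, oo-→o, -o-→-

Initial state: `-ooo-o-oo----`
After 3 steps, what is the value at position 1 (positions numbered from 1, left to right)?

oo-o---ooo---
oo--o-oo-oo-o
-ooo--oo-oo-o
position 1 holds -

-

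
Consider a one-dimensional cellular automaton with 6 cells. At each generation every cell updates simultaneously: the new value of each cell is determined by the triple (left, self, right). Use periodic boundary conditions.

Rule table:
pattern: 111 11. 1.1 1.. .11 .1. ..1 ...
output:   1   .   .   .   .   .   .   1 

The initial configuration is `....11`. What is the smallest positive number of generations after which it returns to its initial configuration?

2

generation 1: .11...
generation 2: ....11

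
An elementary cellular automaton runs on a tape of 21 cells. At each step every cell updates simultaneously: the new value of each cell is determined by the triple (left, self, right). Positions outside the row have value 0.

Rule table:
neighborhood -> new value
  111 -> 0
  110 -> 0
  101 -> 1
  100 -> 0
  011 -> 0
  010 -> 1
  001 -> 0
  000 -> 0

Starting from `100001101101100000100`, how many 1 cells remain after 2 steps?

4

100000010010000000100
100000010010000000100
count of 1: 4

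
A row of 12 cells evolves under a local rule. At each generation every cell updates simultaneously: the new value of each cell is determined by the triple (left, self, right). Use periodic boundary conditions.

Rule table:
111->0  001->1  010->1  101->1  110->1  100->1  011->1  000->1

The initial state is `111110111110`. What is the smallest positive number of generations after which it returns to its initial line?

generation 1: 100011100011
generation 2: 111110111110

2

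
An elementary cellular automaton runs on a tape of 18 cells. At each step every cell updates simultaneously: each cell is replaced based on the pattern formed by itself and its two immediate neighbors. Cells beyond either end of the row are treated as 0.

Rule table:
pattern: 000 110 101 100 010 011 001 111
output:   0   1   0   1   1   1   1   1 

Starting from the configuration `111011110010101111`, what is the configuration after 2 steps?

111011111110101111

step 1: 111011111110101111
step 2: 111011111110101111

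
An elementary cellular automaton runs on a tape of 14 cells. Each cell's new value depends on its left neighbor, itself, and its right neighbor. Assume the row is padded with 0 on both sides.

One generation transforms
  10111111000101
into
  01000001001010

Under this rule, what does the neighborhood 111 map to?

At position 3 the neighborhood is 111; the next row has 0 there.

0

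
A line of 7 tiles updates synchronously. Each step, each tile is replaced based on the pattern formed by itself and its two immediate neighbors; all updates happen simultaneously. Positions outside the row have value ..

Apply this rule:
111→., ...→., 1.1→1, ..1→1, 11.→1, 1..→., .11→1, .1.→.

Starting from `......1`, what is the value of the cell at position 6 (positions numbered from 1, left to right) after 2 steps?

.

.....1.
....1..
position 6 holds .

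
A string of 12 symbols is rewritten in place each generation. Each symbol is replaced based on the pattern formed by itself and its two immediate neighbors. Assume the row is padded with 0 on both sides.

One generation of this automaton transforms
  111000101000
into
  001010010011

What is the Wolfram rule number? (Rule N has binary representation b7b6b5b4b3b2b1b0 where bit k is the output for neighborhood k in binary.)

position 1: 111 → 0  (bit 7 = 0)
position 2: 110 → 1  (bit 6 = 1)
position 7: 101 → 1  (bit 5 = 1)
position 3: 100 → 0  (bit 4 = 0)
position 0: 011 → 0  (bit 3 = 0)
position 6: 010 → 0  (bit 2 = 0)
position 5: 001 → 0  (bit 1 = 0)
position 4: 000 → 1  (bit 0 = 1)
bits b7..b0 = 01100001 = 97

97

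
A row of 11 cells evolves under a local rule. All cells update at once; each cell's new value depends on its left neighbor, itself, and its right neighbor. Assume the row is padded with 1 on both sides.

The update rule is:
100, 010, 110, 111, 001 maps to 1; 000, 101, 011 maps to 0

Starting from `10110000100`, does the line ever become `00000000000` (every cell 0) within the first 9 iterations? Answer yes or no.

10011001111
11101110111
11100110011
11111011101
11111001100
11111110111
11111110011
11111111101
11111111100
iteration 9 is 11111111100, still not uniform 0

no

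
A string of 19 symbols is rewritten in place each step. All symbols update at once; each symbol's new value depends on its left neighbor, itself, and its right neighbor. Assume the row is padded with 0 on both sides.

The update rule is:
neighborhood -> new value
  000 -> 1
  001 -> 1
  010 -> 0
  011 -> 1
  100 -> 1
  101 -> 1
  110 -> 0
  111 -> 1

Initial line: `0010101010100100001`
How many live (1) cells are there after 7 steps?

11

step 1: 1101010101011011110
step 2: 1010101010110111101
step 3: 0101010101101111010
step 4: 1010101011011110101
step 5: 0101010110111101010
step 6: 1010101101111010101
step 7: 0101011011110101010
count of 1: 11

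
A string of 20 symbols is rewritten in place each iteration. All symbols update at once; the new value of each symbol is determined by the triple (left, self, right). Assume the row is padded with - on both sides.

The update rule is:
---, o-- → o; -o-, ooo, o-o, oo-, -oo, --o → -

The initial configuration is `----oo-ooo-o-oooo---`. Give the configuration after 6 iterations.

-ooooooooooooo------

ooo--------------ooo
---ooooooooooooo----
oo--------------oooo
--ooooooooooooo-----
o--------------ooooo
-ooooooooooooo------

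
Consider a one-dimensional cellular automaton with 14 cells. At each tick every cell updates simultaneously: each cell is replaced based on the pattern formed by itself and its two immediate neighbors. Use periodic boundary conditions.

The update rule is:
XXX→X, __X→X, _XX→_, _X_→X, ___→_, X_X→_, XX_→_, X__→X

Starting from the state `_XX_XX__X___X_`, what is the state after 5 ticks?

XX___XX_______

tick 1: X_____XXXX_XXX
tick 2: _X___X_XX___XX
tick 3: _XX_XX___X_X__
tick 4: X_____X_XX_XX_
tick 5: XX___XX_______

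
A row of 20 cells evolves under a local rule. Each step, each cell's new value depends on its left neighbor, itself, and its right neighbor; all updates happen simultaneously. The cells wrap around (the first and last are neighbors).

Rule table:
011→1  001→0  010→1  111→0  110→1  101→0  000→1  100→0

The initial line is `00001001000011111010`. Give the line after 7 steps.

10101001011010101010

step 1: 11101001011010001010
step 2: 10101001011010101010
step 3: 10101001011010101010  (fixed point — unchanged through step 7)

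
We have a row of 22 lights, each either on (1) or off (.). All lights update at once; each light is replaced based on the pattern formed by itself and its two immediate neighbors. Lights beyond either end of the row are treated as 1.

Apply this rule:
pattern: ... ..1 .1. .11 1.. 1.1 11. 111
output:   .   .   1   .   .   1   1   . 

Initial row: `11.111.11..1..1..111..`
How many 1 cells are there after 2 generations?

8

.11..11.1..1..1....1..
1.1...111..1..1....1..
count of 1: 8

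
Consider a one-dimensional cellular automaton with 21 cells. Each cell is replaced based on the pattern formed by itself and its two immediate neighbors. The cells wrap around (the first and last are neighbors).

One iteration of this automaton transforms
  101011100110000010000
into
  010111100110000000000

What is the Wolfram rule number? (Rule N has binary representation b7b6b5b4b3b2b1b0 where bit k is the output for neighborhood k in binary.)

232

position 5: 111 → 1  (bit 7 = 1)
position 6: 110 → 1  (bit 6 = 1)
position 1: 101 → 1  (bit 5 = 1)
position 7: 100 → 0  (bit 4 = 0)
position 4: 011 → 1  (bit 3 = 1)
position 0: 010 → 0  (bit 2 = 0)
position 8: 001 → 0  (bit 1 = 0)
position 12: 000 → 0  (bit 0 = 0)
bits b7..b0 = 11101000 = 232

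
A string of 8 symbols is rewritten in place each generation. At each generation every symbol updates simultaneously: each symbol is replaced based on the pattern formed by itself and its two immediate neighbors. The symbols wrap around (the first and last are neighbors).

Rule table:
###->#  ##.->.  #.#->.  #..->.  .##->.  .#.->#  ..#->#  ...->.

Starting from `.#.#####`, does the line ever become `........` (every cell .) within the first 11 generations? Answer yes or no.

.#..###.
##.#.#..
...#.#.#
..##.#.#
.#...#.#
.#..##.#
.#.#...#
.#.#..##
.#.#.#..
##.#.#..  (repeats generation 2; period 8)
generation 11: ...#.#.#
generation 11 is ...#.#.#, still not uniform .

no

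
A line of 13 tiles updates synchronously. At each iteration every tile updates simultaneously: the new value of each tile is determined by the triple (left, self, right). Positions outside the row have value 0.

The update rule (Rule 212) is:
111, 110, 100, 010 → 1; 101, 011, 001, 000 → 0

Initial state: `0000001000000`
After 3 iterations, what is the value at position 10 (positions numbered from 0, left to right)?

0000001100000
0000000110000
0000000011000
position 10 holds 0

0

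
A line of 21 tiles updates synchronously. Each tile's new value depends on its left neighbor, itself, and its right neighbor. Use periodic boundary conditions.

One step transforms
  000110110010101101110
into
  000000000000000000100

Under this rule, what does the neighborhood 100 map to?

At position 8 the neighborhood is 100; the next row has 0 there.

0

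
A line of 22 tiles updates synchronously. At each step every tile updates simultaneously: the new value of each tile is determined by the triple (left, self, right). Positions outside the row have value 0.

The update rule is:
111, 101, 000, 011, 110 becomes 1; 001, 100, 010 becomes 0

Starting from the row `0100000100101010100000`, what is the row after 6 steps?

1111111111100111111111

0001110000010101001111
1101110111001010001111
1111111111000100101111
1111111111010000011111
1111111111100111011111
1111111111100111111111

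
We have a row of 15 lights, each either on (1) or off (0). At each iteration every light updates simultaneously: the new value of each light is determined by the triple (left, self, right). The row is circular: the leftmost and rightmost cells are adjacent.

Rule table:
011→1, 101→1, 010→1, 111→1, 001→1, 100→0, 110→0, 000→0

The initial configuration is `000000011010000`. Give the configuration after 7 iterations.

000000110110000
000001101100000
000011011000000
000110110000000
001101100000000
011011000000000
110110000000000

110110000000000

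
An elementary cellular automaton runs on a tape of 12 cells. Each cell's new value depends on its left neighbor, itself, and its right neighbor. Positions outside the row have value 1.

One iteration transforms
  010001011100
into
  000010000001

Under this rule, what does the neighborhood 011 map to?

At position 7 the neighborhood is 011; the next row has 0 there.

0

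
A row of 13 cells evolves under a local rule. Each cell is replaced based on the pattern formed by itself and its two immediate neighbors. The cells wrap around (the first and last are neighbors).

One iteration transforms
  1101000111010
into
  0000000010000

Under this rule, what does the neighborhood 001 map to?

0

At position 6 the neighborhood is 001; the next row has 0 there.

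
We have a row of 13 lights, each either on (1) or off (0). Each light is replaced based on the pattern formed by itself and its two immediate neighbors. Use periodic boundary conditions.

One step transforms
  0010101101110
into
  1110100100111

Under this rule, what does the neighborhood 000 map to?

At position 0 the neighborhood is 000; the next row has 1 there.

1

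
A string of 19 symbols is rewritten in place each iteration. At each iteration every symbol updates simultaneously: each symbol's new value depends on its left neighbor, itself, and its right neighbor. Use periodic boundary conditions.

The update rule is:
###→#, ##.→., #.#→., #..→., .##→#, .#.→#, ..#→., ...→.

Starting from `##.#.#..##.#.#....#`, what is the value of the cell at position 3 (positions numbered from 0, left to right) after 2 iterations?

#

#..#.#..#..#.#....#
...#.#..#..#.#....#
position 3 holds #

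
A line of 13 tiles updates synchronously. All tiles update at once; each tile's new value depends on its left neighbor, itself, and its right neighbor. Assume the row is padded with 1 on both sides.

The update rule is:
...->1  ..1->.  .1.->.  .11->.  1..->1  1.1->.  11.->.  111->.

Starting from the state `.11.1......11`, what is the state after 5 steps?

.....11111...
1111......11.
....11111....
111......111.
...11111.....

...11111.....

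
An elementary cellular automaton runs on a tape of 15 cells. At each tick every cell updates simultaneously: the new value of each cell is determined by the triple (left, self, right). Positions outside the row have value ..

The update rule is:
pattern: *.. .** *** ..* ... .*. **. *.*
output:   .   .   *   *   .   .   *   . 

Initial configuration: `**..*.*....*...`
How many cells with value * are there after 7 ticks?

1

.*.*......*....
*........*.....
........*......
.......*.......
......*........
.....*.........
....*..........
count of *: 1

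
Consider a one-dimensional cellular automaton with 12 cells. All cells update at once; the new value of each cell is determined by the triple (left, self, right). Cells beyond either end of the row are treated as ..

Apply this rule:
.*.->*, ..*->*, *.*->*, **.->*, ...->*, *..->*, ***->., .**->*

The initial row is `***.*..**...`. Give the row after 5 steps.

*.**********

*.**********
***........*
*.**********  (repeats step 1; period 2)
step 5: *.**********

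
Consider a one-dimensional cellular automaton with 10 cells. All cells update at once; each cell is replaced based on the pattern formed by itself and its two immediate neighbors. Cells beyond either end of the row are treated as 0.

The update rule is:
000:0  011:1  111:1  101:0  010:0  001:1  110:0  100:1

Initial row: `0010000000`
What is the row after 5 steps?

0100010100

0101000000
1000100000
0101010000
1000001000
0100010100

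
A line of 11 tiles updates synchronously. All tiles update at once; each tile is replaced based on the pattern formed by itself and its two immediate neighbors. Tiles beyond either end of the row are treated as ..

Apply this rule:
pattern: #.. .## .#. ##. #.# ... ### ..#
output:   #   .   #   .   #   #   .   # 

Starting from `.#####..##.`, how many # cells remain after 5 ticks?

2

#.....##..#
######..###
......##...
######..###  (repeats tick 2; period 2)
tick 5: ......##...
count of #: 2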